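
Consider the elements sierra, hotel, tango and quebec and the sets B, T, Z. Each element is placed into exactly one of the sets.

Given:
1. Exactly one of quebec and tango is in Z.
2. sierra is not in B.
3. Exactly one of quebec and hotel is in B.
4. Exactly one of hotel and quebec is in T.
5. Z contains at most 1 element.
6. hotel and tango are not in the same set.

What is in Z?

Z = {tango}

From (2): sierra ∉ B.
Suppose sierra ∈ Z: no assignment then satisfies all the clues, so sierra ∉ Z.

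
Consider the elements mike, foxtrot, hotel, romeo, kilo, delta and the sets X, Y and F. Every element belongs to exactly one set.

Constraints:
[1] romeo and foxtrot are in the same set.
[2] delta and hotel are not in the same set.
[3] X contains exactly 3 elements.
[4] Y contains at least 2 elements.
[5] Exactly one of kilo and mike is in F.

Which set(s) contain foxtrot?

foxtrot: X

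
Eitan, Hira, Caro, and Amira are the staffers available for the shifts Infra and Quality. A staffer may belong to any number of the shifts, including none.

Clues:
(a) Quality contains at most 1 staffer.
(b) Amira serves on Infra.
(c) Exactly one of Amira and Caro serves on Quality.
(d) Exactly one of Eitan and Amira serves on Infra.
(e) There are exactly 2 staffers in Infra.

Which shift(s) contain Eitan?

Eitan: none

From (b): Amira ∈ Infra.
(d) (exactly one): Eitan ∉ Infra.
Suppose Eitan ∈ Quality: no assignment then satisfies all the clues, so Eitan ∉ Quality.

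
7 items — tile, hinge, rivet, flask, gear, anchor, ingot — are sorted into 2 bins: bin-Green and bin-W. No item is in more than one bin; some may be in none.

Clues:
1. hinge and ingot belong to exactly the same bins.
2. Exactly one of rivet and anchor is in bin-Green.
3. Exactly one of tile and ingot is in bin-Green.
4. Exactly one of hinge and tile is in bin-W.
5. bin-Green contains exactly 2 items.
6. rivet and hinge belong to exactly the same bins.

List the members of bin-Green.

bin-Green = {anchor, tile}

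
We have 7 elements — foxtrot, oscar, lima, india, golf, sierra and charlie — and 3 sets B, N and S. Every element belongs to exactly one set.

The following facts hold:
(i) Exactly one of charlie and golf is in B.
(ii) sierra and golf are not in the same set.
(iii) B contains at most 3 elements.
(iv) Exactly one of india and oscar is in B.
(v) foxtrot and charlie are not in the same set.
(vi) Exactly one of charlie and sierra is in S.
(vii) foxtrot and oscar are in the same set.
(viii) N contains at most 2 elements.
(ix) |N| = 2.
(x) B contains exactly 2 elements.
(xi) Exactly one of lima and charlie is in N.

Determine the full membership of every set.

B = {charlie, india}; N = {golf, lima}; S = {foxtrot, oscar, sierra}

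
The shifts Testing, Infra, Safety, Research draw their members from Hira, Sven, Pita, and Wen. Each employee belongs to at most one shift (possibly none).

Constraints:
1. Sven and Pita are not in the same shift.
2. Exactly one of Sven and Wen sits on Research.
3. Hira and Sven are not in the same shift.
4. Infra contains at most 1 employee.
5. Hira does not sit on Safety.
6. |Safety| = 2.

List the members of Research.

From (5): Hira ∉ Safety.
Suppose Hira ∈ Research: no assignment then satisfies all the clues, so Hira ∉ Research.

Research = {Sven}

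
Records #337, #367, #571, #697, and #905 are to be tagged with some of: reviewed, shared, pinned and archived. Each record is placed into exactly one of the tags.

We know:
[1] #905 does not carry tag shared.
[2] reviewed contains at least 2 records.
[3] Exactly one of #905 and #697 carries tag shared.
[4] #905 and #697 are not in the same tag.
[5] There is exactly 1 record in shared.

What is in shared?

shared = {#697}

From (1): #905 ∉ shared.
(3) (exactly one): #697 ∈ shared.
(5): shared already has 1, so the rest are out.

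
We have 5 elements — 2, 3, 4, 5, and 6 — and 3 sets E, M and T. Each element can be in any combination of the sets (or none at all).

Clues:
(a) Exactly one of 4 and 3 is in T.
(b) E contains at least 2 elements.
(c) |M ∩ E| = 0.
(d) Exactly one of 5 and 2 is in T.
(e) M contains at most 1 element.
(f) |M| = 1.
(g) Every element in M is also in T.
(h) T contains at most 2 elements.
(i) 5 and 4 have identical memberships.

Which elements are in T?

T = {2, 3}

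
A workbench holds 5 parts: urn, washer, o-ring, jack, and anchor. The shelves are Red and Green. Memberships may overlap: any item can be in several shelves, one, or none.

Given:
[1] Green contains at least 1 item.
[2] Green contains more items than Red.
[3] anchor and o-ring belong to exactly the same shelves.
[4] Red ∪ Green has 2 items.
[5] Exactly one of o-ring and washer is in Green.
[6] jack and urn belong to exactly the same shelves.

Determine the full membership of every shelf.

Red = {}; Green = {anchor, o-ring}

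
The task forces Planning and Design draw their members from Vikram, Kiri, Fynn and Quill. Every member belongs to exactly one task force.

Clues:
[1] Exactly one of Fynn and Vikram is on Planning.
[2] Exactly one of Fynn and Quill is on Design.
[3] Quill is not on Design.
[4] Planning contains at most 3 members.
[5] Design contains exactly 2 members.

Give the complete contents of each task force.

Planning = {Quill, Vikram}; Design = {Fynn, Kiri}

From (3): Quill ∉ Design.
(2) (exactly one): Fynn ∈ Design.
Only one task force left: Quill ∈ Planning.
(1) (exactly one): Vikram ∈ Planning.
(5): only 2 candidates remain for Design, so all are in.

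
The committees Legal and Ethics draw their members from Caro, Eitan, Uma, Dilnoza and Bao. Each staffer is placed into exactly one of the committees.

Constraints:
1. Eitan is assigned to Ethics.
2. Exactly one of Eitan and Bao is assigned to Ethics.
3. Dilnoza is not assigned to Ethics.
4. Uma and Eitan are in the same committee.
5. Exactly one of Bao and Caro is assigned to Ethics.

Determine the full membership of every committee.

Legal = {Bao, Dilnoza}; Ethics = {Caro, Eitan, Uma}

From (1): Eitan ∈ Ethics.
From (3): Dilnoza ∉ Ethics.
(2) (exactly one): Bao ∉ Ethics.
(4): Uma matches Eitan: Uma ∉ Legal.
(4): Uma matches Eitan: Uma ∈ Ethics.
(5) (exactly one): Caro ∈ Ethics.
Only one committee left: Dilnoza ∈ Legal.
Only one committee left: Bao ∈ Legal.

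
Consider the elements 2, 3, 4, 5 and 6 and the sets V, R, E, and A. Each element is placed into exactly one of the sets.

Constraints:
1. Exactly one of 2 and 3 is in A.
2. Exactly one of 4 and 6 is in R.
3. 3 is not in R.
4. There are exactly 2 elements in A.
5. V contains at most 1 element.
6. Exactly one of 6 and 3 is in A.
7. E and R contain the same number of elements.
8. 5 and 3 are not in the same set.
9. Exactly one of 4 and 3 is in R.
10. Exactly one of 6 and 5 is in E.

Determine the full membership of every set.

V = {3}; R = {4}; E = {5}; A = {2, 6}

From (3): 3 ∉ R.
(9) (exactly one): 4 ∈ R.
(2) (exactly one): 6 ∉ R.
Suppose 2 ∈ V: no assignment then satisfies all the clues, so 2 ∉ V.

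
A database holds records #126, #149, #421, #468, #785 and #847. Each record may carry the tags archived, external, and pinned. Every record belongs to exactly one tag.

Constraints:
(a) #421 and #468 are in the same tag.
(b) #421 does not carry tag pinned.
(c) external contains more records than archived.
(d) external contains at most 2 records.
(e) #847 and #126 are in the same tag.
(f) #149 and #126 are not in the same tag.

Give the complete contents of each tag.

archived = {#149}; external = {#421, #468}; pinned = {#126, #785, #847}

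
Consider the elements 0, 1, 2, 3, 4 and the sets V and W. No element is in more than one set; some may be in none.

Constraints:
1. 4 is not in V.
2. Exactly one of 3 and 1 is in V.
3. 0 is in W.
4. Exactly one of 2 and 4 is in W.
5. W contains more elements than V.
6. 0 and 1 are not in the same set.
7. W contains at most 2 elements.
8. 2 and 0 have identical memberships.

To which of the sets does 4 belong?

4: none

From (1): 4 ∉ V.
From (3): 0 ∈ W.
(6): 1 ∉ W.
(8): 2 matches 0: 2 ∉ V.
(8): 2 matches 0: 2 ∈ W.
(4) (exactly one): 4 ∉ W.
(7): W already has 2, so the rest are out.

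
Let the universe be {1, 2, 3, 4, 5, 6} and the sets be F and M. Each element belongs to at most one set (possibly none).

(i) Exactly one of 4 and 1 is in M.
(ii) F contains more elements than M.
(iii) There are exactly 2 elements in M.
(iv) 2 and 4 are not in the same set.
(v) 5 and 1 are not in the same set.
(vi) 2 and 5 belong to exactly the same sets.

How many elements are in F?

3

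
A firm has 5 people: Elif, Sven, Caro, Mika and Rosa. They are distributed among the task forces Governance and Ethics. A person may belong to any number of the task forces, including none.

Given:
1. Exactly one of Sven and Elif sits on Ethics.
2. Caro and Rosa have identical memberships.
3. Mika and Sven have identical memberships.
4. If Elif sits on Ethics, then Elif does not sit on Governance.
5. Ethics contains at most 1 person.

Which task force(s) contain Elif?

Elif: Ethics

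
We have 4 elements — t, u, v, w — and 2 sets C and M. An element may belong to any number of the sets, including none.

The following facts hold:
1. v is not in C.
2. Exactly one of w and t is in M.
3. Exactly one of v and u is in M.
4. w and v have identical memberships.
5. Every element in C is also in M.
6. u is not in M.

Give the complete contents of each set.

From (1): v ∉ C.
From (6): u ∉ M.
(3) (exactly one): v ∈ M.
(4): w matches v: w ∉ C.
(4): w matches v: w ∈ M.
(5) contrapositive: u ∉ C.
(2) (exactly one): t ∉ M.
(5) contrapositive: t ∉ C.

C = {}; M = {v, w}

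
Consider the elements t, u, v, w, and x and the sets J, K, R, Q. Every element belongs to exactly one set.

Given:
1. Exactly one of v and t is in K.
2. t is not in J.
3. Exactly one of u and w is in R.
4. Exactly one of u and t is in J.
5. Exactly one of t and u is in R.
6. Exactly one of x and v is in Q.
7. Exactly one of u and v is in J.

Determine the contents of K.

From (2): t ∉ J.
(4) (exactly one): u ∈ J.
(5) (exactly one): t ∈ R.
(7) (exactly one): v ∉ J.
(1) (exactly one): v ∈ K.
(3) (exactly one): w ∈ R.
(6) (exactly one): x ∈ Q.

K = {v}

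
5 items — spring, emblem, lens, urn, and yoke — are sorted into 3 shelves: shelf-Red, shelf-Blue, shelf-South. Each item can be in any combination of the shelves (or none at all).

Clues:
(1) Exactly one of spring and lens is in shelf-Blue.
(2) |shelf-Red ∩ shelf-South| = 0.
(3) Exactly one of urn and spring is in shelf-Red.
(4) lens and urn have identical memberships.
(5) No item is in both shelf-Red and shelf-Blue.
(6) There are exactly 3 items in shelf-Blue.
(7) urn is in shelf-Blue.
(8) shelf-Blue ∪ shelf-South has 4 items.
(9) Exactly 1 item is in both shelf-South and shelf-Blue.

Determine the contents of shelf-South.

shelf-South = {emblem, yoke}

From (7): urn ∈ shelf-Blue.
(4): lens matches urn: lens ∈ shelf-Blue.
(5) (disjoint): lens ∉ shelf-Red.
(5) (disjoint): urn ∉ shelf-Red.
(1) (exactly one): spring ∉ shelf-Blue.
(3) (exactly one): spring ∈ shelf-Red.
Suppose spring ∈ shelf-South: no assignment then satisfies all the clues, so spring ∉ shelf-South.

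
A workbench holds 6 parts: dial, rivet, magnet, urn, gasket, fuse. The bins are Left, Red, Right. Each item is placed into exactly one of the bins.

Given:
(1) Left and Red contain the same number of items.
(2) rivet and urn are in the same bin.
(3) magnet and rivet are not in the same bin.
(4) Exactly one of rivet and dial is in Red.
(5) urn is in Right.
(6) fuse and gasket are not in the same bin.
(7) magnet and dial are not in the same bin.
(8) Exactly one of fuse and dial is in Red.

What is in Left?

Left = {fuse, magnet}

From (5): urn ∈ Right.
(2): rivet matches urn: rivet ∉ Left.
(2): rivet matches urn: rivet ∉ Red.
(2): rivet matches urn: rivet ∈ Right.
(3): magnet ∉ Right.
(4) (exactly one): dial ∈ Red.
(7): magnet ∉ Red.
(8) (exactly one): fuse ∉ Red.
Only one bin left: magnet ∈ Left.
Suppose gasket ∈ Left: no assignment then satisfies all the clues, so gasket ∉ Left.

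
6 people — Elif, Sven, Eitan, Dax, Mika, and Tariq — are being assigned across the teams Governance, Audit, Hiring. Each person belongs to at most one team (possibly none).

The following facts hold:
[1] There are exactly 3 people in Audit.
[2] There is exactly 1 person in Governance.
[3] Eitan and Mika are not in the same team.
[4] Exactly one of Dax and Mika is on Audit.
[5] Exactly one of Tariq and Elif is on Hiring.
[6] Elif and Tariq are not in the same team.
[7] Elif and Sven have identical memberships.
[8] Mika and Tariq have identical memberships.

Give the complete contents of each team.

Governance = {Eitan}; Audit = {Dax, Elif, Sven}; Hiring = {Mika, Tariq}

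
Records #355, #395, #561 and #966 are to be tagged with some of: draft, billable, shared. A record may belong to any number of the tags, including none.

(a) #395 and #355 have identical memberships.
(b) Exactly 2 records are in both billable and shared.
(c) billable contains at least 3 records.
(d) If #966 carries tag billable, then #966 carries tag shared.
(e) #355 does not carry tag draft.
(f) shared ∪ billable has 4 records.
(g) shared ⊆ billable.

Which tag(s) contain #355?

#355: billable

From (e): #355 ∉ draft.
(a): #395 matches #355: #395 ∉ draft.
Suppose #355 ∉ billable: no assignment then satisfies all the clues, so #355 ∈ billable.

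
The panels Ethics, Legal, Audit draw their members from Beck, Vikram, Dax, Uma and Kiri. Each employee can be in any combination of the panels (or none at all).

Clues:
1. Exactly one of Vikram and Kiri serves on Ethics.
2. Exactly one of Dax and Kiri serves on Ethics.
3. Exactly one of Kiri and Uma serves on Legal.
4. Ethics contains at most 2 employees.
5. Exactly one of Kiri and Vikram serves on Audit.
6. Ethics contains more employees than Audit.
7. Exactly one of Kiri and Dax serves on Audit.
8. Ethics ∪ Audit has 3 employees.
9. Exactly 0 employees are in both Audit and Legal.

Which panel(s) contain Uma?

Uma: Legal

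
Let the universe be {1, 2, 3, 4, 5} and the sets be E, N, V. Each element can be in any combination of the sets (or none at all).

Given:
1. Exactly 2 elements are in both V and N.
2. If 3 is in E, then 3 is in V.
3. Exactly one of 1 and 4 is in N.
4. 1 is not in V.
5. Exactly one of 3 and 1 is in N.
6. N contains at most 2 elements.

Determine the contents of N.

From (4): 1 ∉ V.
Suppose 1 ∈ N: no assignment then satisfies all the clues, so 1 ∉ N.

N = {3, 4}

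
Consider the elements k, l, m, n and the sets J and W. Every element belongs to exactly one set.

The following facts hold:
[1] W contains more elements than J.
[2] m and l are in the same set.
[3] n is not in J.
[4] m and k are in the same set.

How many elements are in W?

4

From (3): n ∉ J.
Only one set left: n ∈ W.
Suppose k ∈ J: no assignment then satisfies all the clues, so k ∉ J.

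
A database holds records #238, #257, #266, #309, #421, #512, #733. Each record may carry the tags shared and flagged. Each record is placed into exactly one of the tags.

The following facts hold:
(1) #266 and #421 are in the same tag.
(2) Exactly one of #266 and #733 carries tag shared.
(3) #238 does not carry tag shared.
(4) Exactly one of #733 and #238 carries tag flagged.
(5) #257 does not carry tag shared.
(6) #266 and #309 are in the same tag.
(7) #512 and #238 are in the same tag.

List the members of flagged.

flagged = {#238, #257, #266, #309, #421, #512}

From (3): #238 ∉ shared.
From (5): #257 ∉ shared.
(7): #512 matches #238: #512 ∉ shared.
Only one tag left: #238 ∈ flagged.
Only one tag left: #257 ∈ flagged.
Only one tag left: #512 ∈ flagged.
(4) (exactly one): #733 ∉ flagged.
Only one tag left: #733 ∈ shared.
(2) (exactly one): #266 ∉ shared.
(6): #309 matches #266: #309 ∉ shared.
Only one tag left: #266 ∈ flagged.
(1): #421 matches #266: #421 ∈ flagged.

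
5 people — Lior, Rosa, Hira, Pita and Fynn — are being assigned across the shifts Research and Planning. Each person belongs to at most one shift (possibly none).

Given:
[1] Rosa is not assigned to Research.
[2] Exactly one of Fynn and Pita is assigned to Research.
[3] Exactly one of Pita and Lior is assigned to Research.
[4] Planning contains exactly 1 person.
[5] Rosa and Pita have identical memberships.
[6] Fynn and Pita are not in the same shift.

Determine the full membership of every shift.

Research = {Fynn, Lior}; Planning = {Hira}

From (1): Rosa ∉ Research.
(5): Pita matches Rosa: Pita ∉ Research.
(2) (exactly one): Fynn ∈ Research.
(3) (exactly one): Lior ∈ Research.
Suppose Rosa ∈ Planning: no assignment then satisfies all the clues, so Rosa ∉ Planning.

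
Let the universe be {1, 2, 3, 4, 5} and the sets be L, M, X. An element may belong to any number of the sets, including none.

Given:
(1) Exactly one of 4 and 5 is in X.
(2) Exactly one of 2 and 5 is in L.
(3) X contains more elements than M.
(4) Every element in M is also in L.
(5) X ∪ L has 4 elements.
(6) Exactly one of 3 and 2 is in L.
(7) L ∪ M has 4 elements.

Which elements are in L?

L = {1, 3, 4, 5}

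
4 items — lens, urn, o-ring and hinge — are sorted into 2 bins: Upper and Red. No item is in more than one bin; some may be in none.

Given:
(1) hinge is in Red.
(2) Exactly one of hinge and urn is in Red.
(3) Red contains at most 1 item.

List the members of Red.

From (1): hinge ∈ Red.
(2) (exactly one): urn ∉ Red.
(3): Red already has 1, so the rest are out.

Red = {hinge}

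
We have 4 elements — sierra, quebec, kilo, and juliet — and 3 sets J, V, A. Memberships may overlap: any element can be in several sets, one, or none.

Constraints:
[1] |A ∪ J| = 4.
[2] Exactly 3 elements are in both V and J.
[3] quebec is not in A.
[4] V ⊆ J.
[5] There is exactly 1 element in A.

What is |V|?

3

From (3): quebec ∉ A.
Suppose quebec ∉ J: no assignment then satisfies all the clues, so quebec ∈ J.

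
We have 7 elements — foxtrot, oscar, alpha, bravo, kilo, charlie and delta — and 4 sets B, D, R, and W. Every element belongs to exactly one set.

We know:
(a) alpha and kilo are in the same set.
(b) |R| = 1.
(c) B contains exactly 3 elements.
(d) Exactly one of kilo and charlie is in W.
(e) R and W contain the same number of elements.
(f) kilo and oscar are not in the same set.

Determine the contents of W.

W = {charlie}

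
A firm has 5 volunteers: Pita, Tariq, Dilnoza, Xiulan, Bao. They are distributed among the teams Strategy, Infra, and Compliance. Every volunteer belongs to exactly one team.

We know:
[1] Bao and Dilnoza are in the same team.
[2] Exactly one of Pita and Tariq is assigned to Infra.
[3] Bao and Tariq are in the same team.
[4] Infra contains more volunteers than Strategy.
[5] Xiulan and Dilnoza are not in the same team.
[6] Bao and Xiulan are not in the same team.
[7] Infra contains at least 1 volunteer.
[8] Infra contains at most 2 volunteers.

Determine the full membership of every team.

Strategy = {}; Infra = {Pita, Xiulan}; Compliance = {Bao, Dilnoza, Tariq}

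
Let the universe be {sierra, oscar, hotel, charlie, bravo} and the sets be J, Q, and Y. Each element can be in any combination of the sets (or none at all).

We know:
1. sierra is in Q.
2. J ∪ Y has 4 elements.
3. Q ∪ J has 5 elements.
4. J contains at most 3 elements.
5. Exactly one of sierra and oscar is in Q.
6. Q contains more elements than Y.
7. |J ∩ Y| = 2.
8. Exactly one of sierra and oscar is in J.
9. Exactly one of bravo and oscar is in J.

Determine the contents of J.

J = {charlie, hotel, oscar}

From (1): sierra ∈ Q.
(5) (exactly one): oscar ∉ Q.
Suppose sierra ∈ J: no assignment then satisfies all the clues, so sierra ∉ J.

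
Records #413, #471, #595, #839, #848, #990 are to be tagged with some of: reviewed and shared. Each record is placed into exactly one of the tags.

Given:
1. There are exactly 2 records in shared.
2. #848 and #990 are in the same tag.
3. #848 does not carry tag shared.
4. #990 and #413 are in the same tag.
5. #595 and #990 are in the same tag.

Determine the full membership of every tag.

From (3): #848 ∉ shared.
(2): #990 matches #848: #990 ∉ shared.
(4): #413 matches #990: #413 ∉ shared.
(5): #595 matches #990: #595 ∉ shared.
Only one tag left: #413 ∈ reviewed.
Only one tag left: #595 ∈ reviewed.
Only one tag left: #848 ∈ reviewed.
Only one tag left: #990 ∈ reviewed.
(1): only 2 candidates remain for shared, so all are in.

reviewed = {#413, #595, #848, #990}; shared = {#471, #839}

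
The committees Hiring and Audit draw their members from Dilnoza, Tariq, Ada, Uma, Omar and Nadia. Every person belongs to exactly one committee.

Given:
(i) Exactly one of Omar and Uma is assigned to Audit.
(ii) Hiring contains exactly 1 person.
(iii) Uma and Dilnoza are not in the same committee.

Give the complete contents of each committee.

Hiring = {Uma}; Audit = {Ada, Dilnoza, Nadia, Omar, Tariq}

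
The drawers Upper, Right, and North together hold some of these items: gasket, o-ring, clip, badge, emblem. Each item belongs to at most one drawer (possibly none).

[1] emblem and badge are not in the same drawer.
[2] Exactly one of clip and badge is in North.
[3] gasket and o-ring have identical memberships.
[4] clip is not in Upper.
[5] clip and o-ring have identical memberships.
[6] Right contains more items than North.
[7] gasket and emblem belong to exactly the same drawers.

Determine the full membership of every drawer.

Upper = {}; Right = {clip, emblem, gasket, o-ring}; North = {badge}

From (4): clip ∉ Upper.
(5): o-ring matches clip: o-ring ∉ Upper.
(3): gasket matches o-ring: gasket ∉ Upper.
(7): emblem matches gasket: emblem ∉ Upper.
Suppose gasket ∉ Right: no assignment then satisfies all the clues, so gasket ∈ Right.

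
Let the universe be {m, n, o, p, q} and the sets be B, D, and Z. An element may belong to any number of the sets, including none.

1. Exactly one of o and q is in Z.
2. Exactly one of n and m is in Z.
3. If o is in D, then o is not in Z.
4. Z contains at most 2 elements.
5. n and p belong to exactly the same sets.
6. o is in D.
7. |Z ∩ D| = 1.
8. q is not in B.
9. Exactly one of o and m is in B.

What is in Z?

Z = {m, q}

From (6): o ∈ D.
From (8): q ∉ B.
(3): o ∉ Z.
(1) (exactly one): q ∈ Z.
Suppose m ∉ Z: no assignment then satisfies all the clues, so m ∈ Z.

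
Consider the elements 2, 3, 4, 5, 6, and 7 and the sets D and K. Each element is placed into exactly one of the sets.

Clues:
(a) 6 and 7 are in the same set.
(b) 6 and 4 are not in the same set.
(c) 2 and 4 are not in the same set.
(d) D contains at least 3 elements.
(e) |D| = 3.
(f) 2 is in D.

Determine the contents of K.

K = {3, 4, 5}

From (f): 2 ∈ D.
(c): 4 ∉ D.
Only one set left: 4 ∈ K.
(b): 6 ∉ K.
Only one set left: 6 ∈ D.
(a): 7 matches 6: 7 ∈ D.
(e): D already has 3, so the rest are out.
Only one set left: 3 ∈ K.
Only one set left: 5 ∈ K.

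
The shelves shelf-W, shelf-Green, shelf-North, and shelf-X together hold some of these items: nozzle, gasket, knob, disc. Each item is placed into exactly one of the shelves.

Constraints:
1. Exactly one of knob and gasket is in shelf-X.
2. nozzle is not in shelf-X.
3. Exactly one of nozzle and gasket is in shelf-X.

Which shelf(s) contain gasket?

From (2): nozzle ∉ shelf-X.
(3) (exactly one): gasket ∈ shelf-X.
(1) (exactly one): knob ∉ shelf-X.

gasket: shelf-X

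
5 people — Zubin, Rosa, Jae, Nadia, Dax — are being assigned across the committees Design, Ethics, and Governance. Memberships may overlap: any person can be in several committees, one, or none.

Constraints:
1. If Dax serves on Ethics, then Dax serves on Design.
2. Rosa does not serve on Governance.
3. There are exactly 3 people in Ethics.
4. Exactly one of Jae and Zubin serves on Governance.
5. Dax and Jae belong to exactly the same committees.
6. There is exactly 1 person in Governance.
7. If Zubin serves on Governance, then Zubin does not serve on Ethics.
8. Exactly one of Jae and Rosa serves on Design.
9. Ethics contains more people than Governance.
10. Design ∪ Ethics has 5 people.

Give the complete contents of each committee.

Design = {Dax, Jae, Nadia, Zubin}; Ethics = {Dax, Jae, Rosa}; Governance = {Zubin}

From (2): Rosa ∉ Governance.
Suppose Zubin ∉ Design: no assignment then satisfies all the clues, so Zubin ∈ Design.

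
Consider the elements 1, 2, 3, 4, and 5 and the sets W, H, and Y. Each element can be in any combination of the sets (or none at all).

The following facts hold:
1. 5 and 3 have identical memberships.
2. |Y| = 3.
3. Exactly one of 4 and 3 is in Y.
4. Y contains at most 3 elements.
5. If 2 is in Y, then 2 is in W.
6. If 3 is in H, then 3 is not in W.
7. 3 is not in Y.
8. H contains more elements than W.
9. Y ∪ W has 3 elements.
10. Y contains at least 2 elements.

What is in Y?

Y = {1, 2, 4}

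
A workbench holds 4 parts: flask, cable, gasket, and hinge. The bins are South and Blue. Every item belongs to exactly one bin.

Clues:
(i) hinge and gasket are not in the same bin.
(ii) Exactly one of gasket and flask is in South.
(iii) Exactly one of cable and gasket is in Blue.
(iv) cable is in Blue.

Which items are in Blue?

Blue = {cable, flask, hinge}

From (iv): cable ∈ Blue.
(iii) (exactly one): gasket ∉ Blue.
Only one bin left: gasket ∈ South.
(i): hinge ∉ South.
(ii) (exactly one): flask ∉ South.
Only one bin left: flask ∈ Blue.
Only one bin left: hinge ∈ Blue.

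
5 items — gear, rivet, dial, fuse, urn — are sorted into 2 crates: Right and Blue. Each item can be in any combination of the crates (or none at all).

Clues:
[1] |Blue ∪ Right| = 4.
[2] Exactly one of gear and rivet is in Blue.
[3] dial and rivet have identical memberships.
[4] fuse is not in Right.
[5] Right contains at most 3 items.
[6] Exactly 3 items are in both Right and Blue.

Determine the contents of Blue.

Blue = {dial, fuse, rivet, urn}

From (4): fuse ∉ Right.
Suppose gear ∈ Blue: no assignment then satisfies all the clues, so gear ∉ Blue.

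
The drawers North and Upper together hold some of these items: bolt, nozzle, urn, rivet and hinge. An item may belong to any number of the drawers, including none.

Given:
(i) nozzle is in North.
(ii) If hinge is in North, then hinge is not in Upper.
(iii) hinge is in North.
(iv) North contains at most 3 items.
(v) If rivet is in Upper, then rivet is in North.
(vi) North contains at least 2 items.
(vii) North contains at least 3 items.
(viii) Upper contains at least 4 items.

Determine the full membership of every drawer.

From (i): nozzle ∈ North.
From (iii): hinge ∈ North.
(ii): hinge ∉ Upper.
(viii): only 4 candidates remain for Upper, so all are in.
(v): rivet ∈ North.
(iv): North already has 3, so the rest are out.

North = {hinge, nozzle, rivet}; Upper = {bolt, nozzle, rivet, urn}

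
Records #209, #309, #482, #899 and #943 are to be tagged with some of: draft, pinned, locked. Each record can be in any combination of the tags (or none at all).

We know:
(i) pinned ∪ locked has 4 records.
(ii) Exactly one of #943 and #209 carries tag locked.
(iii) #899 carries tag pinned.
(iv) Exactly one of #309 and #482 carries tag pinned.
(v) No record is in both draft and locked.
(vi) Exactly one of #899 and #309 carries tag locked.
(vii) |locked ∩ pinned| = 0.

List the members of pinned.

pinned = {#482, #899}

From (iii): #899 ∈ pinned.
Suppose #209 ∈ pinned: no assignment then satisfies all the clues, so #209 ∉ pinned.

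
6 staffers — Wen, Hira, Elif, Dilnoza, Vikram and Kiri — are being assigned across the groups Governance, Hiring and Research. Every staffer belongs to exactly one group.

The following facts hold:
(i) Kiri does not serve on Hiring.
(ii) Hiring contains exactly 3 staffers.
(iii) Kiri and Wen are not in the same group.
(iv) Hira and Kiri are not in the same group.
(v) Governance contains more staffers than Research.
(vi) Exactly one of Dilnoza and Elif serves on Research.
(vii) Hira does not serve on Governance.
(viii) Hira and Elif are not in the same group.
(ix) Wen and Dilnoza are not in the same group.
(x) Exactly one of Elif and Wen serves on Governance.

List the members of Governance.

Governance = {Elif, Kiri}

From (i): Kiri ∉ Hiring.
From (vii): Hira ∉ Governance.
Suppose Wen ∈ Governance: no assignment then satisfies all the clues, so Wen ∉ Governance.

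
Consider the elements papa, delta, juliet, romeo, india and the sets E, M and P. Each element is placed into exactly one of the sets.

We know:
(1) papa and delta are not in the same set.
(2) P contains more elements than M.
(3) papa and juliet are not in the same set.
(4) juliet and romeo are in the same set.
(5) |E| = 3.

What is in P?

P = {india, papa}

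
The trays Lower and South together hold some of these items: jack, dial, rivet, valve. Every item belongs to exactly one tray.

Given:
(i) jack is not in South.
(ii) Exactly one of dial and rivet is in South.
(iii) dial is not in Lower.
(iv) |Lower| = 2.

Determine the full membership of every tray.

Lower = {jack, rivet}; South = {dial, valve}

From (i): jack ∉ South.
From (iii): dial ∉ Lower.
Only one tray left: jack ∈ Lower.
Only one tray left: dial ∈ South.
(ii) (exactly one): rivet ∉ South.
Only one tray left: rivet ∈ Lower.
(iv): Lower already has 2, so the rest are out.
Only one tray left: valve ∈ South.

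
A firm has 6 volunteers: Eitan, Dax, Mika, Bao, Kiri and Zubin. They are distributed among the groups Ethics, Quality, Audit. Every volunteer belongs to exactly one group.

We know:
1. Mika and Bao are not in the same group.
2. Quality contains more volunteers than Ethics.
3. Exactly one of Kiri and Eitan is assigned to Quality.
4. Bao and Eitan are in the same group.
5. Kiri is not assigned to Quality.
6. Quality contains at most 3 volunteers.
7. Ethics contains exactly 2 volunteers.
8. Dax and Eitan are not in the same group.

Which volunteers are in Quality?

Quality = {Bao, Eitan, Zubin}

From (5): Kiri ∉ Quality.
(3) (exactly one): Eitan ∈ Quality.
(4): Bao matches Eitan: Bao ∉ Ethics.
(4): Bao matches Eitan: Bao ∈ Quality.
(8): Dax ∉ Quality.
(1): Mika ∉ Quality.
Suppose Zubin ∉ Quality: no assignment then satisfies all the clues, so Zubin ∈ Quality.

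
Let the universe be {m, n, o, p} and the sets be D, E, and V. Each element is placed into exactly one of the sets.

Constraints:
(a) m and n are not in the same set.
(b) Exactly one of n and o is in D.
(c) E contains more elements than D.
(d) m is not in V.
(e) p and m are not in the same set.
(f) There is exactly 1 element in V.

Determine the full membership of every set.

D = {n}; E = {m, o}; V = {p}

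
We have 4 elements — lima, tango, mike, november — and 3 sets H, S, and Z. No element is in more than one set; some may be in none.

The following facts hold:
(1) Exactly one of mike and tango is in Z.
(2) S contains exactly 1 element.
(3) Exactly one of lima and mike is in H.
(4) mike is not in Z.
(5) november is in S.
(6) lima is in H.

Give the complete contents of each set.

From (4): mike ∉ Z.
From (5): november ∈ S.
From (6): lima ∈ H.
(1) (exactly one): tango ∈ Z.
(2): S already has 1, so the rest are out.
(3) (exactly one): mike ∉ H.

H = {lima}; S = {november}; Z = {tango}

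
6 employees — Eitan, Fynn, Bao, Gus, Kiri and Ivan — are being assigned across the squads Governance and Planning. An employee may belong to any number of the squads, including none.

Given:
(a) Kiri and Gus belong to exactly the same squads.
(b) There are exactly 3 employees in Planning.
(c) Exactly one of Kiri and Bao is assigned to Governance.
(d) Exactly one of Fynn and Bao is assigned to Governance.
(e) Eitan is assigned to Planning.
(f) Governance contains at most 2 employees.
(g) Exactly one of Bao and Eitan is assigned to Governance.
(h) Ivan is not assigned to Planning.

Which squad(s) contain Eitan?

Eitan: Planning

From (e): Eitan ∈ Planning.
From (h): Ivan ∉ Planning.
Suppose Eitan ∈ Governance: no assignment then satisfies all the clues, so Eitan ∉ Governance.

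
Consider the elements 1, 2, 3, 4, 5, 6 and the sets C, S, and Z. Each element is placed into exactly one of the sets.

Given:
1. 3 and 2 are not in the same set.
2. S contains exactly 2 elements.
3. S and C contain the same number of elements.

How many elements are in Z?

2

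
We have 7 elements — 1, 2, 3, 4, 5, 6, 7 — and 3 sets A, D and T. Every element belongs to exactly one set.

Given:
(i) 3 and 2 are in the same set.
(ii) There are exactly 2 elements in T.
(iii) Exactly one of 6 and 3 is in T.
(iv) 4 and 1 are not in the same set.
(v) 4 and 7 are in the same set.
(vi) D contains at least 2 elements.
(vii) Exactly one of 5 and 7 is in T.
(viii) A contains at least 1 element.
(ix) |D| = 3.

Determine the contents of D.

D = {1, 2, 3}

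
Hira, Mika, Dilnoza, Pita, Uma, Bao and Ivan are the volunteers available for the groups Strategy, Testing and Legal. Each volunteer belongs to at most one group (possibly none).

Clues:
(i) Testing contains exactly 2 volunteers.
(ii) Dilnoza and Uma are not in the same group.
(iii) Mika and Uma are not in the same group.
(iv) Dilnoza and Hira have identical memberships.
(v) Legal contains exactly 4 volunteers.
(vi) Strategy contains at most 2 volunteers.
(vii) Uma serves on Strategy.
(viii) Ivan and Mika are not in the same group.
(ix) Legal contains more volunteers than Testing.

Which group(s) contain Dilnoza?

Dilnoza: Legal

From (vii): Uma ∈ Strategy.
(ii): Dilnoza ∉ Strategy.
(iii): Mika ∉ Strategy.
(iv): Hira matches Dilnoza: Hira ∉ Strategy.
Suppose Dilnoza ∈ Testing: no assignment then satisfies all the clues, so Dilnoza ∉ Testing.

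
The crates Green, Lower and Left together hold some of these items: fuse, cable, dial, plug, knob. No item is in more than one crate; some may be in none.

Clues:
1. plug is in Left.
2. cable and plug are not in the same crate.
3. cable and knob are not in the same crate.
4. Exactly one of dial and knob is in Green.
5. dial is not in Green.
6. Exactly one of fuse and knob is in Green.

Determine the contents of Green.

From (1): plug ∈ Left.
From (5): dial ∉ Green.
(2): cable ∉ Left.
(4) (exactly one): knob ∈ Green.
(6) (exactly one): fuse ∉ Green.
(3): cable ∉ Green.

Green = {knob}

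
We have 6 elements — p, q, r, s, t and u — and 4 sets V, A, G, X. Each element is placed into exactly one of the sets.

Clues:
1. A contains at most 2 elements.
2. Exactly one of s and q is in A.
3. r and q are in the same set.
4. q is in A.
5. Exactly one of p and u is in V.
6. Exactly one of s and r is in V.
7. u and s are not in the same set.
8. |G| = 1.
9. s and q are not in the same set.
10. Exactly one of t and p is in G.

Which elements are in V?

From (4): q ∈ A.
(2) (exactly one): s ∉ A.
(3): r matches q: r ∉ V.
(3): r matches q: r ∈ A.
(6) (exactly one): s ∈ V.
(7): u ∉ V.
(1): A already has 2, so the rest are out.
(5) (exactly one): p ∈ V.
(10) (exactly one): t ∈ G.
(8): G already has 1, so the rest are out.
Only one set left: u ∈ X.

V = {p, s}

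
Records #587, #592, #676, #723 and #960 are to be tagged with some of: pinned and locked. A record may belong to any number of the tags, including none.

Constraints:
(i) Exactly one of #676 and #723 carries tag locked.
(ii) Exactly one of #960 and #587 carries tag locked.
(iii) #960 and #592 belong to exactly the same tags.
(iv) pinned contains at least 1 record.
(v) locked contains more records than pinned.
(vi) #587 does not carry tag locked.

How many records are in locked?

From (vi): #587 ∉ locked.
(ii) (exactly one): #960 ∈ locked.
(iii): #592 matches #960: #592 ∈ locked.

3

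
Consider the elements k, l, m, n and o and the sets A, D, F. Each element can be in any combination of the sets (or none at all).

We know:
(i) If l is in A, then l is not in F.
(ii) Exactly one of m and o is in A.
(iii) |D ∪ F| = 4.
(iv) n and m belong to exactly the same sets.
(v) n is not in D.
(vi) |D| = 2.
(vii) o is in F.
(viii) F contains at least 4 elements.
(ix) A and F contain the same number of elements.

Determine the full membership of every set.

A = {k, l, m, n}; D = {k, o}; F = {k, m, n, o}

From (v): n ∉ D.
From (vii): o ∈ F.
(iv): m matches n: m ∉ D.
Suppose k ∉ A: no assignment then satisfies all the clues, so k ∈ A.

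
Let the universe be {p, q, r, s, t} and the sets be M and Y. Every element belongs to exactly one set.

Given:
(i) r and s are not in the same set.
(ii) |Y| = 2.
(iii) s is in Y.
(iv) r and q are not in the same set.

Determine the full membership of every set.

From (iii): s ∈ Y.
(i): r ∉ Y.
Only one set left: r ∈ M.
(iv): q ∉ M.
Only one set left: q ∈ Y.
(ii): Y already has 2, so the rest are out.
Only one set left: p ∈ M.
Only one set left: t ∈ M.

M = {p, r, t}; Y = {q, s}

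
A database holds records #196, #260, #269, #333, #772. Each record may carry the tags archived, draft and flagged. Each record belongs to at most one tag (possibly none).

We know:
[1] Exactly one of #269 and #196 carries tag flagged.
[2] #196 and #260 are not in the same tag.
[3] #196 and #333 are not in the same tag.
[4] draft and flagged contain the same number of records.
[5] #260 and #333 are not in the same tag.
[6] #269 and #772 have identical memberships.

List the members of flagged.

flagged = {#196}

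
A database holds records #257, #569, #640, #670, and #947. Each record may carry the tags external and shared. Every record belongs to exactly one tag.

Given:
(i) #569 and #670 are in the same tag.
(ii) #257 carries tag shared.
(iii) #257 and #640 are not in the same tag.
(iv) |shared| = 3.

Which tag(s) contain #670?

From (ii): #257 ∈ shared.
(iii): #640 ∉ shared.
Only one tag left: #640 ∈ external.
Suppose #670 ∈ external: no assignment then satisfies all the clues, so #670 ∉ external.

#670: shared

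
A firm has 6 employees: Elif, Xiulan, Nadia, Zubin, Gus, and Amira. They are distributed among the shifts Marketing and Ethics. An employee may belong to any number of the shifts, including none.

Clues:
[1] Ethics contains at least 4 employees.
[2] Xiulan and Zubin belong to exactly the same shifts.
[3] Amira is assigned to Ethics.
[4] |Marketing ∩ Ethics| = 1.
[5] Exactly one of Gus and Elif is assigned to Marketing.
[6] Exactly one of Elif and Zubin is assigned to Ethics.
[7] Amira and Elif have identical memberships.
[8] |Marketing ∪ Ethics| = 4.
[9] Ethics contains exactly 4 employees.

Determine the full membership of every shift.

Marketing = {Gus}; Ethics = {Amira, Elif, Gus, Nadia}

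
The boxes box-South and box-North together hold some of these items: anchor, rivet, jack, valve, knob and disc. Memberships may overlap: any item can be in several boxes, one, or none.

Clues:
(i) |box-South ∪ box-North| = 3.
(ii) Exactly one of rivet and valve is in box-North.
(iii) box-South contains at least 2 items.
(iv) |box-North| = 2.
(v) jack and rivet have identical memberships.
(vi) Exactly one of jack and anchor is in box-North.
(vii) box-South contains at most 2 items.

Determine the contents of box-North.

box-North = {anchor, valve}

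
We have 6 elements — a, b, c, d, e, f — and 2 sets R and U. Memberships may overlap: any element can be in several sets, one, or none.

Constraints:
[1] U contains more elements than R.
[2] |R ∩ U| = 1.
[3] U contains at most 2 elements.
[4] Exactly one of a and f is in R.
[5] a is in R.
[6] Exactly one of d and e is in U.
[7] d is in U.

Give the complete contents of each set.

From (5): a ∈ R.
From (7): d ∈ U.
(4) (exactly one): f ∉ R.
(6) (exactly one): e ∉ U.
Suppose a ∉ U: no assignment then satisfies all the clues, so a ∈ U.

R = {a}; U = {a, d}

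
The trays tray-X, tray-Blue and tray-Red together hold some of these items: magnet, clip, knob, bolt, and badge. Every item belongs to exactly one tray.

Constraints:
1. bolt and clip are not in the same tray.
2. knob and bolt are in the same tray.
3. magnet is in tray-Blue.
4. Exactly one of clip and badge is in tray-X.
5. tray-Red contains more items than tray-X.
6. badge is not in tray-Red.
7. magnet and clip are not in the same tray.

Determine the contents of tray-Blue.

tray-Blue = {badge, magnet}

From (3): magnet ∈ tray-Blue.
From (6): badge ∉ tray-Red.
(7): clip ∉ tray-Blue.
Suppose knob ∈ tray-Blue: no assignment then satisfies all the clues, so knob ∉ tray-Blue.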